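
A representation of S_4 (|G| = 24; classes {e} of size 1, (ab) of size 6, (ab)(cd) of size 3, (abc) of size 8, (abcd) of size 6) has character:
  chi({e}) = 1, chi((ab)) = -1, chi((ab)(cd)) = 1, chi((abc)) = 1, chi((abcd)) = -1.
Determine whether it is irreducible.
Irreducible: <chi, chi> = 1.

Reasoning: <chi, chi> = (1/|G|) sum_C |C| * |chi(C)|^2 = (1/24)[1*|1|^2 + 6*|-1|^2 + 3*|1|^2 + 8*|1|^2 + 6*|-1|^2]
  = (1/24)[(1) + (6) + (3) + (8) + (6)] = 24/24 = 1.
A character is irreducible iff <chi, chi> = 1, so this representation is irreducible.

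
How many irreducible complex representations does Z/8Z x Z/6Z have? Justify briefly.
48

Working: The number of irreducible complex representations of a finite group equals its number of conjugacy classes. Z/8Z x Z/6Z is abelian of order 48, so every element is its own conjugacy class: 48 classes, so Z/8Z x Z/6Z (order 48) has exactly 48 irreducible complex representations.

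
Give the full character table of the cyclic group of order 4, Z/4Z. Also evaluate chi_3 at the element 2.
Character table of Z/4Z (irreps indexed chi_0,...,chi_3 with chi_k(m) = zeta_4^(k*m), zeta_4 = exp(2*pi*i/4)):
  irrep \ class  {0} (size 1)  {1} (size 1)  {2} (size 1)  {3} (size 1)
  chi_0          1             1             1             1           
  chi_1          1             I             -1            -I          
  chi_2          1             -1            1             -1          
  chi_3          1             -I            -1            I           

Spot check: chi_3(2) = zeta_4^(3*2) = zeta_4^6 = -1.

Argument: Z/4Z is abelian, so all 4 irreducible complex representations are 1-dimensional. They are given by chi_k(m) = zeta_4^(k*m) for k = 0,...,3. Row orthogonality: sum_m chi_k(m) conj(chi_l(m)) = 4 * [k = l].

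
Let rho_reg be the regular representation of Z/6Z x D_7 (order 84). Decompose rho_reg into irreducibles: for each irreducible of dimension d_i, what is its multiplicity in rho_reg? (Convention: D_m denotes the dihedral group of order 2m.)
Each irreducible V_i of dimension d_i appears with multiplicity d_i, i.e. rho_reg = (direct sum over all irreducibles V_i) d_i V_i. The irreducible dimensions for Z/6Z x D_7 are 1, 1, 1, 1, 1, 1, 1, 1, 1, 1, 1, 1, 2, 2, 2, 2, 2, 2, 2, 2, 2, 2, 2, 2, 2, 2, 2, 2, 2, 2: 12 irreducibles of dimension 1, each with multiplicity 1; 18 irreducibles of dimension 2, each with multiplicity 2. Total dimension 12*1*1 + 18*2*2 = 84 = |G|.

Derivation: General theorem: in the regular representation of a finite group G, each irreducible appears with multiplicity equal to its dimension. Check: dim(rho_reg) = sum d_i^2 = 1 + 1 + 1 + 1 + 1 + 1 + 1 + 1 + 1 + 1 + 1 + 1 + 4 + 4 + 4 + 4 + 4 + 4 + 4 + 4 + 4 + 4 + 4 + 4 + 4 + 4 + 4 + 4 + 4 + 4 = 84 = |G|.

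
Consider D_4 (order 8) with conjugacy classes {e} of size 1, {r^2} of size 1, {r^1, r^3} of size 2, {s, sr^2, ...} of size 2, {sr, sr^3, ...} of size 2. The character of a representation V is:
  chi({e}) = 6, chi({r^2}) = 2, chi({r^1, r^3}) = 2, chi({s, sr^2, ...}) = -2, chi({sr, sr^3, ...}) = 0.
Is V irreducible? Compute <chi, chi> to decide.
Not irreducible (reducible): <chi, chi> = 7 > 1.

Proof sketch: <chi, chi> = (1/|G|) sum_C |C| * |chi(C)|^2 = (1/8)[1*|6|^2 + 1*|2|^2 + 2*|2|^2 + 2*|-2|^2 + 2*|0|^2]
  = (1/8)[(36) + (4) + (8) + (8) + (0)] = 56/8 = 7.
A character is irreducible iff <chi, chi> = 1, so this representation is reducible.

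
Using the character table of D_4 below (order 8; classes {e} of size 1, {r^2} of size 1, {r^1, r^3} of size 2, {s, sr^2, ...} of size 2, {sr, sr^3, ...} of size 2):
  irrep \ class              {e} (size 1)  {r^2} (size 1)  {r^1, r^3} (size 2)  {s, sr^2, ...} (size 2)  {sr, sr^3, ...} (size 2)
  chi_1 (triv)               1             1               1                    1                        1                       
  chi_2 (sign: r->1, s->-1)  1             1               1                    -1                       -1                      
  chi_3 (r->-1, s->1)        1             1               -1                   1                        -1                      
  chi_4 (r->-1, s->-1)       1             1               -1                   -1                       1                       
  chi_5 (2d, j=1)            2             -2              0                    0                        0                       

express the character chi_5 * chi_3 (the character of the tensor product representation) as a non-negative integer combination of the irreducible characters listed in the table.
chi_5 tensor chi_3 = chi_5 (all other irreducibles have multiplicity 0).

Derivation: The character of a tensor product is the pointwise product (chi_5 * chi_3)(C) = chi_5(C) * chi_3(C):
  {e}: (2)*(1), {r^2}: (-2)*(1), {r^1, r^3}: (0)*(-1), {s, sr^2, ...}: (0)*(1), {sr, sr^3, ...}: (0)*(-1)
so (chi_5 * chi_3) takes values
  {e} -> 2, {r^2} -> -2, {r^1, r^3} -> 0, {s, sr^2, ...} -> 0, {sr, sr^3, ...} -> 0.
Now take the inner product of this character with each irreducible chi from the table, <chi_5*chi_3, chi> = (1/8) sum_C |C| (chi_5*chi_3)(C) conj(chi(C)):
  <chi_5*chi_3, chi_1> = (1/8)[1*(2)*conj(1) + 1*(-2)*conj(1) + 2*(0)*conj(1) + 2*(0)*conj(1) + 2*(0)*conj(1)]
      = (1/8)[(2) + (-2) + (0) + (0) + (0)] = 0/8 = 0
  <chi_5*chi_3, chi_2> = (1/8)[1*(2)*conj(1) + 1*(-2)*conj(1) + 2*(0)*conj(1) + 2*(0)*conj(-1) + 2*(0)*conj(-1)]
      = (1/8)[(2) + (-2) + (0) + (0) + (0)] = 0/8 = 0
  <chi_5*chi_3, chi_3> = (1/8)[1*(2)*conj(1) + 1*(-2)*conj(1) + 2*(0)*conj(-1) + 2*(0)*conj(1) + 2*(0)*conj(-1)]
      = (1/8)[(2) + (-2) + (0) + (0) + (0)] = 0/8 = 0
  <chi_5*chi_3, chi_4> = (1/8)[1*(2)*conj(1) + 1*(-2)*conj(1) + 2*(0)*conj(-1) + 2*(0)*conj(-1) + 2*(0)*conj(1)]
      = (1/8)[(2) + (-2) + (0) + (0) + (0)] = 0/8 = 0
  <chi_5*chi_3, chi_5> = (1/8)[1*(2)*conj(2) + 1*(-2)*conj(-2) + 2*(0)*conj(0) + 2*(0)*conj(0) + 2*(0)*conj(0)]
      = (1/8)[(4) + (4) + (0) + (0) + (0)] = 8/8 = 1
Hence the multiplicities are chi_5: 1. Dimension check: dim(chi_5)*dim(chi_3) = 2*1 = 2 and sum (mult * dim) = 1*2 = 2.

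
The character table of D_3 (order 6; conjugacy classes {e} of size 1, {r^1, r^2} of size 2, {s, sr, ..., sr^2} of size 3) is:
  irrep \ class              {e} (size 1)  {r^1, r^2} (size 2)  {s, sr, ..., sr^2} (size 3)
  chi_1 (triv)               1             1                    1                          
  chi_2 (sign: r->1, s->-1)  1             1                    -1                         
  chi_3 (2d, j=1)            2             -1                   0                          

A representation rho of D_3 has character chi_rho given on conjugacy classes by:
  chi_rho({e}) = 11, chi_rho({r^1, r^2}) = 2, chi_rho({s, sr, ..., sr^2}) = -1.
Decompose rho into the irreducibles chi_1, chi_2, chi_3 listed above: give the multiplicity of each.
Multiplicities: chi_1: 2, chi_2: 3, chi_3: 3.

Derivation: Use <chi_rho, chi> = (1/|G|) sum_C |C| * chi_rho(C) * conj(chi(C)) with |G| = 6 for each irreducible chi in the table:
  <chi_rho, chi_1> = (1/6)[1*(11)*conj(1) + 2*(2)*conj(1) + 3*(-1)*conj(1)]
      = (1/6)[(11) + (4) + (-3)] = 12/6 = 2
  <chi_rho, chi_2> = (1/6)[1*(11)*conj(1) + 2*(2)*conj(1) + 3*(-1)*conj(-1)]
      = (1/6)[(11) + (4) + (3)] = 18/6 = 3
  <chi_rho, chi_3> = (1/6)[1*(11)*conj(2) + 2*(2)*conj(-1) + 3*(-1)*conj(0)]
      = (1/6)[(22) + (-4) + (0)] = 18/6 = 3
Dimension check: dim(rho) = sum (mult * dim) = 2*1 + 3*1 + 3*2 = 11 = chi_rho(e) = 11.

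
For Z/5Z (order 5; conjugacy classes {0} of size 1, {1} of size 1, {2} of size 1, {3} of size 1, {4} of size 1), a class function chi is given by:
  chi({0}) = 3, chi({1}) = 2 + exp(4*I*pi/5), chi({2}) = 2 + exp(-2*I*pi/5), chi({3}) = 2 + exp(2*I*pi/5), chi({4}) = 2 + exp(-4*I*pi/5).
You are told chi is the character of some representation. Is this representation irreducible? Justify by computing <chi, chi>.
Not irreducible (reducible): <chi, chi> = 5 > 1.

Explanation: <chi, chi> = (1/|G|) sum_C |C| * |chi(C)|^2 = (1/5)[1*|3|^2 + 1*|2 + exp(4*I*pi/5)|^2 + 1*|2 + exp(-2*I*pi/5)|^2 + 1*|2 + exp(2*I*pi/5)|^2 + 1*|2 + exp(-4*I*pi/5)|^2]
  = (1/5)[(9) + (5 + 2*exp(-4*I*pi/5) + 2*exp(4*I*pi/5)) + (5 + 2*exp(-2*I*pi/5) + 2*exp(2*I*pi/5)) + (5 + 2*exp(-2*I*pi/5) + 2*exp(2*I*pi/5)) + (5 + 2*exp(-4*I*pi/5) + 2*exp(4*I*pi/5))] = 25/5 = 5.
(Exp terms are combined using exp(i*s)*conj(exp(i*t)) = exp(i*(s-t)), and sums of them are collapsed using the identity that for every m > 1 the m distinct m-th roots of unity sum to 0, e.g. 1 + exp(2*I*pi/3) + exp(-2*I*pi/3) = 0.)
A character is irreducible iff <chi, chi> = 1, so this representation is reducible.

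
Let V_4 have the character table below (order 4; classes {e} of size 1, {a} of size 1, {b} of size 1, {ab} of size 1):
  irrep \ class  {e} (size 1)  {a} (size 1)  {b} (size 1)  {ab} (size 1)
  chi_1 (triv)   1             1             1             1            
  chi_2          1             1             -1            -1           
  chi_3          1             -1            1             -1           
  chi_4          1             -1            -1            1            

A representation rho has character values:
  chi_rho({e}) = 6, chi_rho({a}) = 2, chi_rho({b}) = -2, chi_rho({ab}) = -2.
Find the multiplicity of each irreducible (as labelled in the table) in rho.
Multiplicities: chi_1: 1, chi_2: 3, chi_3: 1, chi_4: 1.

Solution. Use <chi_rho, chi> = (1/|G|) sum_C |C| * chi_rho(C) * conj(chi(C)) with |G| = 4 for each irreducible chi in the table:
  <chi_rho, chi_1> = (1/4)[1*(6)*conj(1) + 1*(2)*conj(1) + 1*(-2)*conj(1) + 1*(-2)*conj(1)]
      = (1/4)[(6) + (2) + (-2) + (-2)] = 4/4 = 1
  <chi_rho, chi_2> = (1/4)[1*(6)*conj(1) + 1*(2)*conj(1) + 1*(-2)*conj(-1) + 1*(-2)*conj(-1)]
      = (1/4)[(6) + (2) + (2) + (2)] = 12/4 = 3
  <chi_rho, chi_3> = (1/4)[1*(6)*conj(1) + 1*(2)*conj(-1) + 1*(-2)*conj(1) + 1*(-2)*conj(-1)]
      = (1/4)[(6) + (-2) + (-2) + (2)] = 4/4 = 1
  <chi_rho, chi_4> = (1/4)[1*(6)*conj(1) + 1*(2)*conj(-1) + 1*(-2)*conj(-1) + 1*(-2)*conj(1)]
      = (1/4)[(6) + (-2) + (2) + (-2)] = 4/4 = 1
Dimension check: dim(rho) = sum (mult * dim) = 1*1 + 3*1 + 1*1 + 1*1 = 6 = chi_rho(e) = 6.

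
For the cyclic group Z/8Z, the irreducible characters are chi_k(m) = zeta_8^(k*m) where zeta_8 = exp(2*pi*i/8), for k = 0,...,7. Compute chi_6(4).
chi_6(4) = zeta_8^24 = 1

Why: chi_6(4) = zeta_8^(6*4) = zeta_8^24. Since zeta_8^8 = 1, this equals zeta_8^0 = exp(2*pi*i*0/8) = 1.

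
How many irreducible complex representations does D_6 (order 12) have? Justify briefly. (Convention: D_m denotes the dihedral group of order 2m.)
6

Reasoning: The number of irreducible complex representations of a finite group equals its number of conjugacy classes. D_6 has 6 conjugacy classes (n/2 + 3 for n even), so D_6 (order 12) has exactly 6 irreducible complex representations.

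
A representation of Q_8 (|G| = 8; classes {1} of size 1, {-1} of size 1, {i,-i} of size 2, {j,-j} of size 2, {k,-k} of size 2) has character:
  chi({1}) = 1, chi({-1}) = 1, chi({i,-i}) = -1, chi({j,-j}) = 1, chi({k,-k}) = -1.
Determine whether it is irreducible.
Irreducible: <chi, chi> = 1.

Solution. <chi, chi> = (1/|G|) sum_C |C| * |chi(C)|^2 = (1/8)[1*|1|^2 + 1*|1|^2 + 2*|-1|^2 + 2*|1|^2 + 2*|-1|^2]
  = (1/8)[(1) + (1) + (2) + (2) + (2)] = 8/8 = 1.
A character is irreducible iff <chi, chi> = 1, so this representation is irreducible.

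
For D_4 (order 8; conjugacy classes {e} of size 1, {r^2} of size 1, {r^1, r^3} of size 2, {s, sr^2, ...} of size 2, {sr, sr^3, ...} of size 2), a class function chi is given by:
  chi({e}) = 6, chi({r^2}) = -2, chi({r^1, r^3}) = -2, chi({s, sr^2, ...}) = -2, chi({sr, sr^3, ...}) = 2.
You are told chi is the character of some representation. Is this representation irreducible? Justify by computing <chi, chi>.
Not irreducible (reducible): <chi, chi> = 8 > 1.

<chi, chi> = (1/|G|) sum_C |C| * |chi(C)|^2 = (1/8)[1*|6|^2 + 1*|-2|^2 + 2*|-2|^2 + 2*|-2|^2 + 2*|2|^2]
  = (1/8)[(36) + (4) + (8) + (8) + (8)] = 64/8 = 8.
A character is irreducible iff <chi, chi> = 1, so this representation is reducible.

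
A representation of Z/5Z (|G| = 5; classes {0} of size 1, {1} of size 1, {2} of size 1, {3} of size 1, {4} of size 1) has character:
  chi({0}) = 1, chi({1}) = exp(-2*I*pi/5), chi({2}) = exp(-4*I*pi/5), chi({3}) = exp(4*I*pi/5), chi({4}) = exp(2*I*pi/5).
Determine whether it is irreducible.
Irreducible: <chi, chi> = 1.

Reasoning: <chi, chi> = (1/|G|) sum_C |C| * |chi(C)|^2 = (1/5)[1*|1|^2 + 1*|exp(-2*I*pi/5)|^2 + 1*|exp(-4*I*pi/5)|^2 + 1*|exp(4*I*pi/5)|^2 + 1*|exp(2*I*pi/5)|^2]
  = (1/5)[(1) + (1) + (1) + (1) + (1)] = 5/5 = 1.
(Exp terms are combined using exp(i*s)*conj(exp(i*t)) = exp(i*(s-t)), and sums of them are collapsed using the identity that for every m > 1 the m distinct m-th roots of unity sum to 0, e.g. 1 + exp(2*I*pi/3) + exp(-2*I*pi/3) = 0.)
A character is irreducible iff <chi, chi> = 1, so this representation is irreducible.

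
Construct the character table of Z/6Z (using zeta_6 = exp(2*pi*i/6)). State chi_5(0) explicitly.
Character table of Z/6Z (irreps indexed chi_0,...,chi_5 with chi_k(m) = zeta_6^(k*m), zeta_6 = exp(2*pi*i/6)):
  irrep \ class  {0} (size 1)  {1} (size 1)    {2} (size 1)    {3} (size 1)  {4} (size 1)    {5} (size 1)  
  chi_0          1             1               1               1             1               1             
  chi_1          1             exp(I*pi/3)     exp(2*I*pi/3)   -1            exp(-2*I*pi/3)  exp(-I*pi/3)  
  chi_2          1             exp(2*I*pi/3)   exp(-2*I*pi/3)  1             exp(2*I*pi/3)   exp(-2*I*pi/3)
  chi_3          1             -1              1               -1            1               -1            
  chi_4          1             exp(-2*I*pi/3)  exp(2*I*pi/3)   1             exp(-2*I*pi/3)  exp(2*I*pi/3) 
  chi_5          1             exp(-I*pi/3)    exp(-2*I*pi/3)  -1            exp(2*I*pi/3)   exp(I*pi/3)   

Spot check: chi_5(0) = zeta_6^(5*0) = zeta_6^0 = 1.

Solution. Z/6Z is abelian, so all 6 irreducible complex representations are 1-dimensional. They are given by chi_k(m) = zeta_6^(k*m) for k = 0,...,5. Row orthogonality: sum_m chi_k(m) conj(chi_l(m)) = 6 * [k = l].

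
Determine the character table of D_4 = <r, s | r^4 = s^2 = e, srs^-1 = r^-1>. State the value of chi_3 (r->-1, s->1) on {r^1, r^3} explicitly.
Conjugacy classes: {e} of size 1, {r^2} of size 1, {r^1, r^3} of size 2, {s, sr^2, ...} of size 2, {sr, sr^3, ...} of size 2.
Character table:
  irrep \ class              {e} (size 1)  {r^2} (size 1)  {r^1, r^3} (size 2)  {s, sr^2, ...} (size 2)  {sr, sr^3, ...} (size 2)
  chi_1 (triv)               1             1               1                    1                        1                       
  chi_2 (sign: r->1, s->-1)  1             1               1                    -1                       -1                      
  chi_3 (r->-1, s->1)        1             1               -1                   1                        -1                      
  chi_4 (r->-1, s->-1)       1             1               -1                   -1                       1                       
  chi_5 (2d, j=1)            2             -2              0                    0                        0                       

Spot check: chi_3 (r->-1, s->1) on {r^1, r^3} = -1.

Argument: D_4 has order 2*4 = 8 with 5 conjugacy classes, hence 5 irreducibles. Sum of squared dims 1 + 1 + 1 + 1 + 4 = 8 = |G|. Linear characters come from the abelianisation; the 2-dimensional irreps have character r^k -> 2*cos(2*pi*j*k/4), reflections -> 0.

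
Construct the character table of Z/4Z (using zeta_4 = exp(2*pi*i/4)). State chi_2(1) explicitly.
Character table of Z/4Z (irreps indexed chi_0,...,chi_3 with chi_k(m) = zeta_4^(k*m), zeta_4 = exp(2*pi*i/4)):
  irrep \ class  {0} (size 1)  {1} (size 1)  {2} (size 1)  {3} (size 1)
  chi_0          1             1             1             1           
  chi_1          1             I             -1            -I          
  chi_2          1             -1            1             -1          
  chi_3          1             -I            -1            I           

Spot check: chi_2(1) = zeta_4^(2*1) = zeta_4^2 = -1.

Reasoning: Z/4Z is abelian, so all 4 irreducible complex representations are 1-dimensional. They are given by chi_k(m) = zeta_4^(k*m) for k = 0,...,3. Row orthogonality: sum_m chi_k(m) conj(chi_l(m)) = 4 * [k = l].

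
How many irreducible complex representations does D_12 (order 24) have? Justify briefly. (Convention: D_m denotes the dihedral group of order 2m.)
9

Proof sketch: The number of irreducible complex representations of a finite group equals its number of conjugacy classes. D_12 has 9 conjugacy classes (n/2 + 3 for n even), so D_12 (order 24) has exactly 9 irreducible complex representations.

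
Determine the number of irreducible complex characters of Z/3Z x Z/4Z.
12

Proof sketch: The number of irreducible complex representations of a finite group equals its number of conjugacy classes. Z/3Z x Z/4Z is abelian of order 12, so every element is its own conjugacy class: 12 classes, so Z/3Z x Z/4Z (order 12) has exactly 12 irreducible complex representations.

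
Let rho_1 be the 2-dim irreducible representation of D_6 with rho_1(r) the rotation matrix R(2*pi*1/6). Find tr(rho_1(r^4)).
chi_{rho_1}(r^4) = 2*cos(2*pi*1*4/6) = -1

Proof sketch: rho_1(r^4) is rotation by angle 2*pi*1*4/6, whose trace is 2*cos(2*pi*1*4/6) = -1.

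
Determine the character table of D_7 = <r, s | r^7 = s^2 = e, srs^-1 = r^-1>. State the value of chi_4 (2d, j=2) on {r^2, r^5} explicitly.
Conjugacy classes: {e} of size 1, {r^1, r^6} of size 2, {r^2, r^5} of size 2, {r^3, r^4} of size 2, {s, sr, ..., sr^6} of size 7.
Character table:
  irrep \ class              {e} (size 1)  {r^1, r^6} (size 2)  {r^2, r^5} (size 2)  {r^3, r^4} (size 2)  {s, sr, ..., sr^6} (size 7)
  chi_1 (triv)               1             1                    1                    1                    1                          
  chi_2 (sign: r->1, s->-1)  1             1                    1                    1                    -1                         
  chi_3 (2d, j=1)            2             2*cos(2*pi/7)        -2*cos(3*pi/7)       -2*cos(pi/7)         0                          
  chi_4 (2d, j=2)            2             -2*cos(3*pi/7)       -2*cos(pi/7)         2*cos(2*pi/7)        0                          
  chi_5 (2d, j=3)            2             -2*cos(pi/7)         2*cos(2*pi/7)        -2*cos(3*pi/7)       0                          

Spot check: chi_4 (2d, j=2) on {r^2, r^5} = -2*cos(pi/7).

Derivation: D_7 has order 2*7 = 14 with 5 conjugacy classes, hence 5 irreducibles. Sum of squared dims 1 + 1 + 4 + 4 + 4 = 14 = |G|. Linear characters come from the abelianisation; the 2-dimensional irreps have character r^k -> 2*cos(2*pi*j*k/7), reflections -> 0.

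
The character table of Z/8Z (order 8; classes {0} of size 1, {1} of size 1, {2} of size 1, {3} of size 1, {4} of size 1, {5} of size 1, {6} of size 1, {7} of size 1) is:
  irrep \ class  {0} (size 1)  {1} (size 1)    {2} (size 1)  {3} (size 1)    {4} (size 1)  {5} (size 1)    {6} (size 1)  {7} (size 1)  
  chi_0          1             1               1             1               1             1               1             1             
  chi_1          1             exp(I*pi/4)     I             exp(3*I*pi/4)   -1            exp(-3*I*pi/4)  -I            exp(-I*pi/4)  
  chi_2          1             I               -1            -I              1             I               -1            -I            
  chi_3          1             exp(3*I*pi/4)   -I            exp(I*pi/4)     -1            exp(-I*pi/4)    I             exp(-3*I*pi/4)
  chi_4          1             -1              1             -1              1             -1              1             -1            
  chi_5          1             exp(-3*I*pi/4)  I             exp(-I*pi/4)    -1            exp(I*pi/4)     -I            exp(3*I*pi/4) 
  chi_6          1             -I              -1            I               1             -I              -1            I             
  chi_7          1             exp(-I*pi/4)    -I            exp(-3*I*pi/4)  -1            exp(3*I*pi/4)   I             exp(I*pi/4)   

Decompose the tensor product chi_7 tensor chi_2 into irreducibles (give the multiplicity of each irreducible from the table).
chi_7 tensor chi_2 = chi_1 (all other irreducibles have multiplicity 0).

Solution. The character of a tensor product is the pointwise product (chi_7 * chi_2)(C) = chi_7(C) * chi_2(C):
  {0}: (1)*(1), {1}: (exp(-I*pi/4))*(I), {2}: (-I)*(-1), {3}: (exp(-3*I*pi/4))*(-I), {4}: (-1)*(1), {5}: (exp(3*I*pi/4))*(I), {6}: (I)*(-1), {7}: (exp(I*pi/4))*(-I)
so (chi_7 * chi_2) takes values
  {0} -> 1, {1} -> exp(I*pi/4), {2} -> I, {3} -> -exp(-I*pi/4), {4} -> -1, {5} -> exp(-3*I*pi/4), {6} -> -I, {7} -> -exp(3*I*pi/4).
Now take the inner product of this character with each irreducible chi from the table, <chi_7*chi_2, chi> = (1/8) sum_C |C| (chi_7*chi_2)(C) conj(chi(C)):
  <chi_7*chi_2, chi_0> = (1/8)[1*(1)*conj(1) + 1*(exp(I*pi/4))*conj(1) + 1*(I)*conj(1) + 1*(-exp(-I*pi/4))*conj(1) + 1*(-1)*conj(1) + 1*(exp(-3*I*pi/4))*conj(1) + 1*(-I)*conj(1) + 1*(-exp(3*I*pi/4))*conj(1)]
      = (1/8)[(1) + (exp(I*pi/4)) + (I) + (-exp(-I*pi/4)) + (-1) + (exp(-3*I*pi/4)) + (-I) + (-exp(3*I*pi/4))] = 0/8 = 0
  <chi_7*chi_2, chi_1> = (1/8)[1*(1)*conj(1) + 1*(exp(I*pi/4))*conj(exp(I*pi/4)) + 1*(I)*conj(I) + 1*(-exp(-I*pi/4))*conj(exp(3*I*pi/4)) + 1*(-1)*conj(-1) + 1*(exp(-3*I*pi/4))*conj(exp(-3*I*pi/4)) + 1*(-I)*conj(-I) + 1*(-exp(3*I*pi/4))*conj(exp(-I*pi/4))]
      = (1/8)[(1) + (1) + (1) + (1) + (1) + (1) + (1) + (1)] = 8/8 = 1
  <chi_7*chi_2, chi_2> = (1/8)[1*(1)*conj(1) + 1*(exp(I*pi/4))*conj(I) + 1*(I)*conj(-1) + 1*(-exp(-I*pi/4))*conj(-I) + 1*(-1)*conj(1) + 1*(exp(-3*I*pi/4))*conj(I) + 1*(-I)*conj(-1) + 1*(-exp(3*I*pi/4))*conj(-I)]
      = (1/8)[(1) + (-exp(3*I*pi/4)) + (-I) + (-exp(I*pi/4)) + (-1) + (-exp(-I*pi/4)) + (I) + (-exp(-3*I*pi/4))] = 0/8 = 0
  <chi_7*chi_2, chi_3> = (1/8)[1*(1)*conj(1) + 1*(exp(I*pi/4))*conj(exp(3*I*pi/4)) + 1*(I)*conj(-I) + 1*(-exp(-I*pi/4))*conj(exp(I*pi/4)) + 1*(-1)*conj(-1) + 1*(exp(-3*I*pi/4))*conj(exp(-I*pi/4)) + 1*(-I)*conj(I) + 1*(-exp(3*I*pi/4))*conj(exp(-3*I*pi/4))]
      = (1/8)[(1) + (-I) + (-1) + (I) + (1) + (-I) + (-1) + (I)] = 0/8 = 0
  <chi_7*chi_2, chi_4> = (1/8)[1*(1)*conj(1) + 1*(exp(I*pi/4))*conj(-1) + 1*(I)*conj(1) + 1*(-exp(-I*pi/4))*conj(-1) + 1*(-1)*conj(1) + 1*(exp(-3*I*pi/4))*conj(-1) + 1*(-I)*conj(1) + 1*(-exp(3*I*pi/4))*conj(-1)]
      = (1/8)[(1) + (-exp(I*pi/4)) + (I) + (exp(-I*pi/4)) + (-1) + (-exp(-3*I*pi/4)) + (-I) + (exp(3*I*pi/4))] = 0/8 = 0
  <chi_7*chi_2, chi_5> = (1/8)[1*(1)*conj(1) + 1*(exp(I*pi/4))*conj(exp(-3*I*pi/4)) + 1*(I)*conj(I) + 1*(-exp(-I*pi/4))*conj(exp(-I*pi/4)) + 1*(-1)*conj(-1) + 1*(exp(-3*I*pi/4))*conj(exp(I*pi/4)) + 1*(-I)*conj(-I) + 1*(-exp(3*I*pi/4))*conj(exp(3*I*pi/4))]
      = (1/8)[(1) + (-1) + (1) + (-1) + (1) + (-1) + (1) + (-1)] = 0/8 = 0
  <chi_7*chi_2, chi_6> = (1/8)[1*(1)*conj(1) + 1*(exp(I*pi/4))*conj(-I) + 1*(I)*conj(-1) + 1*(-exp(-I*pi/4))*conj(I) + 1*(-1)*conj(1) + 1*(exp(-3*I*pi/4))*conj(-I) + 1*(-I)*conj(-1) + 1*(-exp(3*I*pi/4))*conj(I)]
      = (1/8)[(1) + (exp(3*I*pi/4)) + (-I) + (exp(I*pi/4)) + (-1) + (exp(-I*pi/4)) + (I) + (exp(-3*I*pi/4))] = 0/8 = 0
  <chi_7*chi_2, chi_7> = (1/8)[1*(1)*conj(1) + 1*(exp(I*pi/4))*conj(exp(-I*pi/4)) + 1*(I)*conj(-I) + 1*(-exp(-I*pi/4))*conj(exp(-3*I*pi/4)) + 1*(-1)*conj(-1) + 1*(exp(-3*I*pi/4))*conj(exp(3*I*pi/4)) + 1*(-I)*conj(I) + 1*(-exp(3*I*pi/4))*conj(exp(I*pi/4))]
      = (1/8)[(1) + (I) + (-1) + (-I) + (1) + (I) + (-1) + (-I)] = 0/8 = 0
(Exp terms are combined using exp(i*s)*conj(exp(i*t)) = exp(i*(s-t)), and sums of them are collapsed using the identity that for every m > 1 the m distinct m-th roots of unity sum to 0, e.g. 1 + exp(2*I*pi/3) + exp(-2*I*pi/3) = 0.)
Hence the multiplicities are chi_1: 1. Dimension check: dim(chi_7)*dim(chi_2) = 1*1 = 1 and sum (mult * dim) = 1*1 = 1.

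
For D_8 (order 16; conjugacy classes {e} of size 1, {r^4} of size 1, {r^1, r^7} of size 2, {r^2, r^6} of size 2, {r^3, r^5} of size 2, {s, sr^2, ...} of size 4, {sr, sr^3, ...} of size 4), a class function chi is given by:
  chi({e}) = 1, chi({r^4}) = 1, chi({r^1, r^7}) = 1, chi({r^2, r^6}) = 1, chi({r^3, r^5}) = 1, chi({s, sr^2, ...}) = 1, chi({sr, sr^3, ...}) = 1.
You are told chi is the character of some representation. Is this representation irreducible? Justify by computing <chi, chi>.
Irreducible: <chi, chi> = 1.

Proof sketch: <chi, chi> = (1/|G|) sum_C |C| * |chi(C)|^2 = (1/16)[1*|1|^2 + 1*|1|^2 + 2*|1|^2 + 2*|1|^2 + 2*|1|^2 + 4*|1|^2 + 4*|1|^2]
  = (1/16)[(1) + (1) + (2) + (2) + (2) + (4) + (4)] = 16/16 = 1.
A character is irreducible iff <chi, chi> = 1, so this representation is irreducible.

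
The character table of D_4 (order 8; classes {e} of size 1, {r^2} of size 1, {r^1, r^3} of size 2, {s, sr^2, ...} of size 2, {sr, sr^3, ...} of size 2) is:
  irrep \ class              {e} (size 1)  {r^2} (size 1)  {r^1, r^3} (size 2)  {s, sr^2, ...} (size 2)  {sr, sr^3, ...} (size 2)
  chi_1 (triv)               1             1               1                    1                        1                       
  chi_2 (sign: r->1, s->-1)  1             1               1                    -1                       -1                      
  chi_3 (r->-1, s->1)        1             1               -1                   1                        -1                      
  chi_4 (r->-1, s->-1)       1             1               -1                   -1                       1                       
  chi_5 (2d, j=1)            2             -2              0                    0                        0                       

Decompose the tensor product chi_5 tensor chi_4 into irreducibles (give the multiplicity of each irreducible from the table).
chi_5 tensor chi_4 = chi_5 (all other irreducibles have multiplicity 0).

Why: The character of a tensor product is the pointwise product (chi_5 * chi_4)(C) = chi_5(C) * chi_4(C):
  {e}: (2)*(1), {r^2}: (-2)*(1), {r^1, r^3}: (0)*(-1), {s, sr^2, ...}: (0)*(-1), {sr, sr^3, ...}: (0)*(1)
so (chi_5 * chi_4) takes values
  {e} -> 2, {r^2} -> -2, {r^1, r^3} -> 0, {s, sr^2, ...} -> 0, {sr, sr^3, ...} -> 0.
Now take the inner product of this character with each irreducible chi from the table, <chi_5*chi_4, chi> = (1/8) sum_C |C| (chi_5*chi_4)(C) conj(chi(C)):
  <chi_5*chi_4, chi_1> = (1/8)[1*(2)*conj(1) + 1*(-2)*conj(1) + 2*(0)*conj(1) + 2*(0)*conj(1) + 2*(0)*conj(1)]
      = (1/8)[(2) + (-2) + (0) + (0) + (0)] = 0/8 = 0
  <chi_5*chi_4, chi_2> = (1/8)[1*(2)*conj(1) + 1*(-2)*conj(1) + 2*(0)*conj(1) + 2*(0)*conj(-1) + 2*(0)*conj(-1)]
      = (1/8)[(2) + (-2) + (0) + (0) + (0)] = 0/8 = 0
  <chi_5*chi_4, chi_3> = (1/8)[1*(2)*conj(1) + 1*(-2)*conj(1) + 2*(0)*conj(-1) + 2*(0)*conj(1) + 2*(0)*conj(-1)]
      = (1/8)[(2) + (-2) + (0) + (0) + (0)] = 0/8 = 0
  <chi_5*chi_4, chi_4> = (1/8)[1*(2)*conj(1) + 1*(-2)*conj(1) + 2*(0)*conj(-1) + 2*(0)*conj(-1) + 2*(0)*conj(1)]
      = (1/8)[(2) + (-2) + (0) + (0) + (0)] = 0/8 = 0
  <chi_5*chi_4, chi_5> = (1/8)[1*(2)*conj(2) + 1*(-2)*conj(-2) + 2*(0)*conj(0) + 2*(0)*conj(0) + 2*(0)*conj(0)]
      = (1/8)[(4) + (4) + (0) + (0) + (0)] = 8/8 = 1
Hence the multiplicities are chi_5: 1. Dimension check: dim(chi_5)*dim(chi_4) = 2*1 = 2 and sum (mult * dim) = 1*2 = 2.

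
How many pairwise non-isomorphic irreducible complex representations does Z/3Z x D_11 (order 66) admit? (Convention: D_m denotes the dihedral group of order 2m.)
21

Justification: The number of irreducible complex representations of a finite group equals its number of conjugacy classes. For a direct product, #classes(G x H) = #classes(G) * #classes(H). Z/3Z has 3 classes (abelian), D_11 has 7 classes, so 3 * 7 = 21, so Z/3Z x D_11 (order 66) has exactly 21 irreducible complex representations.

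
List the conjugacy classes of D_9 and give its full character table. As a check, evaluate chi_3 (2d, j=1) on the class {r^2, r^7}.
Conjugacy classes: {e} of size 1, {r^1, r^8} of size 2, {r^2, r^7} of size 2, {r^3, r^6} of size 2, {r^4, r^5} of size 2, {s, sr, ..., sr^8} of size 9.
Character table:
  irrep \ class              {e} (size 1)  {r^1, r^8} (size 2)  {r^2, r^7} (size 2)  {r^3, r^6} (size 2)  {r^4, r^5} (size 2)  {s, sr, ..., sr^8} (size 9)
  chi_1 (triv)               1             1                    1                    1                    1                    1                          
  chi_2 (sign: r->1, s->-1)  1             1                    1                    1                    1                    -1                         
  chi_3 (2d, j=1)            2             2*cos(2*pi/9)        2*cos(4*pi/9)        -1                   -2*cos(pi/9)         0                          
  chi_4 (2d, j=2)            2             2*cos(4*pi/9)        -2*cos(pi/9)         -1                   2*cos(2*pi/9)        0                          
  chi_5 (2d, j=3)            2             -1                   -1                   2                    -1                   0                          
  chi_6 (2d, j=4)            2             -2*cos(pi/9)         2*cos(2*pi/9)        -1                   2*cos(4*pi/9)        0                          

Spot check: chi_3 (2d, j=1) on {r^2, r^7} = 2*cos(4*pi/9).

Explanation: D_9 has order 2*9 = 18 with 6 conjugacy classes, hence 6 irreducibles. Sum of squared dims 1 + 1 + 4 + 4 + 4 + 4 = 18 = |G|. Linear characters come from the abelianisation; the 2-dimensional irreps have character r^k -> 2*cos(2*pi*j*k/9), reflections -> 0.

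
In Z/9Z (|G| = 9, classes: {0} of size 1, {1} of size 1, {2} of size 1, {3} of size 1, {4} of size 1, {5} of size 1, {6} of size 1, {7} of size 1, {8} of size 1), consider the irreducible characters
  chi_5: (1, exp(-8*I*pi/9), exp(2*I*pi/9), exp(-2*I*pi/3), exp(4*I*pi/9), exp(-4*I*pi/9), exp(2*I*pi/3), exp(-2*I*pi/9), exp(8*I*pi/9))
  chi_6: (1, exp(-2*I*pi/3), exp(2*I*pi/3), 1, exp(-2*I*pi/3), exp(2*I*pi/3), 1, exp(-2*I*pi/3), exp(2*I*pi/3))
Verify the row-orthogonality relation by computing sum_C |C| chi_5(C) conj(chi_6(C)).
Sum = 0; so <chi_5, chi_6> = 0 (distinct irreducibles are orthogonal).

Proof sketch: Compute term by term over conjugacy classes (|C| * chi_5(C) * conj(chi_6(C))):
  1*(1)*conj(1) + 1*(exp(-8*I*pi/9))*conj(exp(-2*I*pi/3)) + 1*(exp(2*I*pi/9))*conj(exp(2*I*pi/3)) + 1*(exp(-2*I*pi/3))*conj(1) + 1*(exp(4*I*pi/9))*conj(exp(-2*I*pi/3)) + 1*(exp(-4*I*pi/9))*conj(exp(2*I*pi/3)) + 1*(exp(2*I*pi/3))*conj(1) + 1*(exp(-2*I*pi/9))*conj(exp(-2*I*pi/3)) + 1*(exp(8*I*pi/9))*conj(exp(2*I*pi/3))
  = (1) + (exp(-2*I*pi/9)) + (exp(-4*I*pi/9)) + (exp(-2*I*pi/3)) + (exp(-8*I*pi/9)) + (exp(8*I*pi/9)) + (exp(2*I*pi/3)) + (exp(4*I*pi/9)) + (exp(2*I*pi/9))
  = 0.
(Exp terms are combined using exp(i*s)*conj(exp(i*t)) = exp(i*(s-t)), and sums of them are collapsed using the identity that for every m > 1 the m distinct m-th roots of unity sum to 0, e.g. 1 + exp(2*I*pi/3) + exp(-2*I*pi/3) = 0.)
Dividing by |G| = 9 gives 0/9 = 0, matching the row-orthogonality relation <chi_5, chi_6> = [chi_5 = chi_6].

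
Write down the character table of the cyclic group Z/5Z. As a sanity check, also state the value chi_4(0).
Character table of Z/5Z (irreps indexed chi_0,...,chi_4 with chi_k(m) = zeta_5^(k*m), zeta_5 = exp(2*pi*i/5)):
  irrep \ class  {0} (size 1)  {1} (size 1)    {2} (size 1)    {3} (size 1)    {4} (size 1)  
  chi_0          1             1               1               1               1             
  chi_1          1             exp(2*I*pi/5)   exp(4*I*pi/5)   exp(-4*I*pi/5)  exp(-2*I*pi/5)
  chi_2          1             exp(4*I*pi/5)   exp(-2*I*pi/5)  exp(2*I*pi/5)   exp(-4*I*pi/5)
  chi_3          1             exp(-4*I*pi/5)  exp(2*I*pi/5)   exp(-2*I*pi/5)  exp(4*I*pi/5) 
  chi_4          1             exp(-2*I*pi/5)  exp(-4*I*pi/5)  exp(4*I*pi/5)   exp(2*I*pi/5) 

Spot check: chi_4(0) = zeta_5^(4*0) = zeta_5^0 = 1.

Details: Z/5Z is abelian, so all 5 irreducible complex representations are 1-dimensional. They are given by chi_k(m) = zeta_5^(k*m) for k = 0,...,4. Row orthogonality: sum_m chi_k(m) conj(chi_l(m)) = 5 * [k = l].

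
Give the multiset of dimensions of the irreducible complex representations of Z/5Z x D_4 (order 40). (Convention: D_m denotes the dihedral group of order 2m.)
Dimensions: 1, 1, 1, 1, 1, 1, 1, 1, 1, 1, 1, 1, 1, 1, 1, 1, 1, 1, 1, 1, 2, 2, 2, 2, 2

Justification: There are 25 irreducibles (= number of conjugacy classes). Their dimensions d_i satisfy sum d_i^2 = |G| = 40: 1 + 1 + 1 + 1 + 1 + 1 + 1 + 1 + 1 + 1 + 1 + 1 + 1 + 1 + 1 + 1 + 1 + 1 + 1 + 1 + 4 + 4 + 4 + 4 + 4 = 40. (For the product with Z/5Z: each of the 5 1-dim characters of Z/5Z tensors with each irrep of D_4, giving 5 copies of each D_4-dimension.)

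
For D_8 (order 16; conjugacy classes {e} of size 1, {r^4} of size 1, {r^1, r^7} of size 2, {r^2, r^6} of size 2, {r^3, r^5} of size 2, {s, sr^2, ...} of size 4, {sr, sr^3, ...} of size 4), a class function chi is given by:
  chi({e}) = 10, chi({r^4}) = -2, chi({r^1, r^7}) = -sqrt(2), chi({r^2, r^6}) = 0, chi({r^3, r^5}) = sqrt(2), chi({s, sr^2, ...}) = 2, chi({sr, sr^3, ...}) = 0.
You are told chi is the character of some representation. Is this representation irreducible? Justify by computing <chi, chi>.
Not irreducible (reducible): <chi, chi> = 8 > 1.

Explanation: <chi, chi> = (1/|G|) sum_C |C| * |chi(C)|^2 = (1/16)[1*|10|^2 + 1*|-2|^2 + 2*|-sqrt(2)|^2 + 2*|0|^2 + 2*|sqrt(2)|^2 + 4*|2|^2 + 4*|0|^2]
  = (1/16)[(100) + (4) + (4) + (0) + (4) + (16) + (0)] = 128/16 = 8.
A character is irreducible iff <chi, chi> = 1, so this representation is reducible.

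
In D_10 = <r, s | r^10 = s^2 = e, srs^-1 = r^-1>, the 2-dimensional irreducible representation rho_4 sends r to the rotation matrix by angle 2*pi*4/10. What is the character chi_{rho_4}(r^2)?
chi_{rho_4}(r^2) = 2*cos(2*pi*4*2/10) = -1/2 + sqrt(5)/2

Argument: rho_4(r^2) is rotation by angle 2*pi*4*2/10, whose trace is 2*cos(2*pi*4*2/10) = -1/2 + sqrt(5)/2.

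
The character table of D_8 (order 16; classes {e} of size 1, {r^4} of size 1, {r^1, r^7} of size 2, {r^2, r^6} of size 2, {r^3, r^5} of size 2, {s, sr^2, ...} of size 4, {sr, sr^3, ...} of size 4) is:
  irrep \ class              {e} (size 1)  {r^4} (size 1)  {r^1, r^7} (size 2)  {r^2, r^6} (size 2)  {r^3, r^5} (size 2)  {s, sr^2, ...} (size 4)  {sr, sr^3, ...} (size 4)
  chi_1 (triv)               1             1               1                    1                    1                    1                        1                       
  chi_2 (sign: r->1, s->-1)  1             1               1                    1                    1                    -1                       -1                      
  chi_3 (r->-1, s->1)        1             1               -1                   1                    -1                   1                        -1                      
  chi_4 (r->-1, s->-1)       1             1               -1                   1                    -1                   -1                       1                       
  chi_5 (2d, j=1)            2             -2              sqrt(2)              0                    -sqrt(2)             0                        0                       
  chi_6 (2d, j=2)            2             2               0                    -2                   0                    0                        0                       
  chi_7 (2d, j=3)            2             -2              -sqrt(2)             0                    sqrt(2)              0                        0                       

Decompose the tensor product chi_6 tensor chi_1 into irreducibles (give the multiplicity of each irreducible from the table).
chi_6 tensor chi_1 = chi_6 (all other irreducibles have multiplicity 0).

Working: The character of a tensor product is the pointwise product (chi_6 * chi_1)(C) = chi_6(C) * chi_1(C):
  {e}: (2)*(1), {r^4}: (2)*(1), {r^1, r^7}: (0)*(1), {r^2, r^6}: (-2)*(1), {r^3, r^5}: (0)*(1), {s, sr^2, ...}: (0)*(1), {sr, sr^3, ...}: (0)*(1)
so (chi_6 * chi_1) takes values
  {e} -> 2, {r^4} -> 2, {r^1, r^7} -> 0, {r^2, r^6} -> -2, {r^3, r^5} -> 0, {s, sr^2, ...} -> 0, {sr, sr^3, ...} -> 0.
Now take the inner product of this character with each irreducible chi from the table, <chi_6*chi_1, chi> = (1/16) sum_C |C| (chi_6*chi_1)(C) conj(chi(C)):
  <chi_6*chi_1, chi_1> = (1/16)[1*(2)*conj(1) + 1*(2)*conj(1) + 2*(0)*conj(1) + 2*(-2)*conj(1) + 2*(0)*conj(1) + 4*(0)*conj(1) + 4*(0)*conj(1)]
      = (1/16)[(2) + (2) + (0) + (-4) + (0) + (0) + (0)] = 0/16 = 0
  <chi_6*chi_1, chi_2> = (1/16)[1*(2)*conj(1) + 1*(2)*conj(1) + 2*(0)*conj(1) + 2*(-2)*conj(1) + 2*(0)*conj(1) + 4*(0)*conj(-1) + 4*(0)*conj(-1)]
      = (1/16)[(2) + (2) + (0) + (-4) + (0) + (0) + (0)] = 0/16 = 0
  <chi_6*chi_1, chi_3> = (1/16)[1*(2)*conj(1) + 1*(2)*conj(1) + 2*(0)*conj(-1) + 2*(-2)*conj(1) + 2*(0)*conj(-1) + 4*(0)*conj(1) + 4*(0)*conj(-1)]
      = (1/16)[(2) + (2) + (0) + (-4) + (0) + (0) + (0)] = 0/16 = 0
  <chi_6*chi_1, chi_4> = (1/16)[1*(2)*conj(1) + 1*(2)*conj(1) + 2*(0)*conj(-1) + 2*(-2)*conj(1) + 2*(0)*conj(-1) + 4*(0)*conj(-1) + 4*(0)*conj(1)]
      = (1/16)[(2) + (2) + (0) + (-4) + (0) + (0) + (0)] = 0/16 = 0
  <chi_6*chi_1, chi_5> = (1/16)[1*(2)*conj(2) + 1*(2)*conj(-2) + 2*(0)*conj(sqrt(2)) + 2*(-2)*conj(0) + 2*(0)*conj(-sqrt(2)) + 4*(0)*conj(0) + 4*(0)*conj(0)]
      = (1/16)[(4) + (-4) + (0) + (0) + (0) + (0) + (0)] = 0/16 = 0
  <chi_6*chi_1, chi_6> = (1/16)[1*(2)*conj(2) + 1*(2)*conj(2) + 2*(0)*conj(0) + 2*(-2)*conj(-2) + 2*(0)*conj(0) + 4*(0)*conj(0) + 4*(0)*conj(0)]
      = (1/16)[(4) + (4) + (0) + (8) + (0) + (0) + (0)] = 16/16 = 1
  <chi_6*chi_1, chi_7> = (1/16)[1*(2)*conj(2) + 1*(2)*conj(-2) + 2*(0)*conj(-sqrt(2)) + 2*(-2)*conj(0) + 2*(0)*conj(sqrt(2)) + 4*(0)*conj(0) + 4*(0)*conj(0)]
      = (1/16)[(4) + (-4) + (0) + (0) + (0) + (0) + (0)] = 0/16 = 0
Hence the multiplicities are chi_6: 1. Dimension check: dim(chi_6)*dim(chi_1) = 2*1 = 2 and sum (mult * dim) = 1*2 = 2.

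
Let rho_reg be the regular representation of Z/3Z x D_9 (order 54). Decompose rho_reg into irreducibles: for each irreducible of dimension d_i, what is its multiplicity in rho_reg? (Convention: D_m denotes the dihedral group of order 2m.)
Each irreducible V_i of dimension d_i appears with multiplicity d_i, i.e. rho_reg = (direct sum over all irreducibles V_i) d_i V_i. The irreducible dimensions for Z/3Z x D_9 are 1, 1, 1, 1, 1, 1, 2, 2, 2, 2, 2, 2, 2, 2, 2, 2, 2, 2: 6 irreducibles of dimension 1, each with multiplicity 1; 12 irreducibles of dimension 2, each with multiplicity 2. Total dimension 6*1*1 + 12*2*2 = 54 = |G|.

Derivation: General theorem: in the regular representation of a finite group G, each irreducible appears with multiplicity equal to its dimension. Check: dim(rho_reg) = sum d_i^2 = 1 + 1 + 1 + 1 + 1 + 1 + 4 + 4 + 4 + 4 + 4 + 4 + 4 + 4 + 4 + 4 + 4 + 4 = 54 = |G|.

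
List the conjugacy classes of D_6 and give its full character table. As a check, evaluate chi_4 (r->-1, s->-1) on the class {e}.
Conjugacy classes: {e} of size 1, {r^3} of size 1, {r^1, r^5} of size 2, {r^2, r^4} of size 2, {s, sr^2, ...} of size 3, {sr, sr^3, ...} of size 3.
Character table:
  irrep \ class              {e} (size 1)  {r^3} (size 1)  {r^1, r^5} (size 2)  {r^2, r^4} (size 2)  {s, sr^2, ...} (size 3)  {sr, sr^3, ...} (size 3)
  chi_1 (triv)               1             1               1                    1                    1                        1                       
  chi_2 (sign: r->1, s->-1)  1             1               1                    1                    -1                       -1                      
  chi_3 (r->-1, s->1)        1             -1              -1                   1                    1                        -1                      
  chi_4 (r->-1, s->-1)       1             -1              -1                   1                    -1                       1                       
  chi_5 (2d, j=1)            2             -2              1                    -1                   0                        0                       
  chi_6 (2d, j=2)            2             2               -1                   -1                   0                        0                       

Spot check: chi_4 (r->-1, s->-1) on {e} = 1.

Justification: D_6 has order 2*6 = 12 with 6 conjugacy classes, hence 6 irreducibles. Sum of squared dims 1 + 1 + 1 + 1 + 4 + 4 = 12 = |G|. Linear characters come from the abelianisation; the 2-dimensional irreps have character r^k -> 2*cos(2*pi*j*k/6), reflections -> 0.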